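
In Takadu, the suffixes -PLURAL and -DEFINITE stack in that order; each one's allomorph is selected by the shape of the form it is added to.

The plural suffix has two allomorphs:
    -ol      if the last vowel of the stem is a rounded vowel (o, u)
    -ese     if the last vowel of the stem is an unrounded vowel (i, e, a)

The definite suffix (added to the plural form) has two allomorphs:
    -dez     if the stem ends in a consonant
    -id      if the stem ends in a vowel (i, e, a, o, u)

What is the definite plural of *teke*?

tekeeseid

Since the last vowel of *teke* is /e/ (an unrounded vowel), it takes -ese, giving *tekeese*.
The plural form *tekeese* — final sound /e/ (a vowel) → -id → *tekeeseid*.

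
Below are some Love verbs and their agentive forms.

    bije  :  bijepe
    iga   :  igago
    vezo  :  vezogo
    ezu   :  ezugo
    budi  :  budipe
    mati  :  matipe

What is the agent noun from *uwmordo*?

Looking at the last vowel of each stem: -pe when the last vowel of the stem is a front vowel (*bije*, *budi*, *mati*); -go when the last vowel of the stem is a back vowel (*iga*, *vezo*, *ezu*).
Since the last vowel of *uwmordo* is /o/ (a back vowel), it takes -go, giving *uwmordogo*.

uwmordogo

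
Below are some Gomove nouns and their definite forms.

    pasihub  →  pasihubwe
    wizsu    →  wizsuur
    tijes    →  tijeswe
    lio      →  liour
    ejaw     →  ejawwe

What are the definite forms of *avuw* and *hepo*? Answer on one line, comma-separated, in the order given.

The suffix is conditioned by the final sound: -we when the stem ends in a consonant (*pasihub*, *tijes*, *ejaw*); -ur when the stem ends in a vowel (*wizsu*, *lio*).
The final sound of *avuw* is /w/, which is a consonant, so the suffix is -we, giving *avuwwe*.
*hepo*: final sound = /o/, a vowel → -ur → *hepour*.

avuwwe, hepour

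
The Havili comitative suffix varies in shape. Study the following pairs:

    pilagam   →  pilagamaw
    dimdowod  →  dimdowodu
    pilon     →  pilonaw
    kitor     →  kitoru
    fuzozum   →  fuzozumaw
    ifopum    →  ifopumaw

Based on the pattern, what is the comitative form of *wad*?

Looking at the final consonant of each stem: -aw when the stem ends in a nasal (*pilagam*, *pilon*, *fuzozum*, *ifopum*); -u when the stem ends in a non-nasal consonant (*dimdowod*, *kitor*).
*wad*: final consonant = /d/, non-nasal → -u → *wadu*.

wadu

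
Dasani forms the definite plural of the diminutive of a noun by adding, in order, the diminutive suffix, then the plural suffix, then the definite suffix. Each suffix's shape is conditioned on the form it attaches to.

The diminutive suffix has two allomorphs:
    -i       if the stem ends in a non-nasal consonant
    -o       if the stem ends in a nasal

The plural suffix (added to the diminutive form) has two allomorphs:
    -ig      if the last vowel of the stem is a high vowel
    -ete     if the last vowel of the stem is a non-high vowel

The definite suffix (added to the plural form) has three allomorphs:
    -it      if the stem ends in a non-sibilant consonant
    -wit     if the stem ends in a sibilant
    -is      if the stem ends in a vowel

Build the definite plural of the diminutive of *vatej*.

*vatej*: final consonant = /j/, non-nasal → -i → *vateji*.
Since the last vowel of the diminutive form *vateji* is /i/ (a high vowel), it takes -ig, giving *vatejiig*.
The final sound of the plural form *vatejiig* is /g/, which is a non-sibilant consonant, so the definite suffix is -it, giving *vatejiigit*.

vatejiigit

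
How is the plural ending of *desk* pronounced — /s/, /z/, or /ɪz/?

The stem *desk* ends in a voiceless non-sibilant consonant.
The plural suffix surfaces as /ɪz/ after sibilants, /s/ after other voiceless consonants, and /z/ after other voiced sounds.
So the plural -s on *desk* is pronounced /s/.

/s/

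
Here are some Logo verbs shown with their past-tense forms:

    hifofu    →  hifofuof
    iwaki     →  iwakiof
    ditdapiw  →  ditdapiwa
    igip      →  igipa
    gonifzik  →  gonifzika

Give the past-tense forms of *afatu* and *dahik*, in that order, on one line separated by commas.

The suffix is conditioned by the final sound: -a when the stem ends in a consonant (*ditdapiw*, *igip*, *gonifzik*); -of when the stem ends in a vowel (*hifofu*, *iwaki*).
*afatu* — final sound /u/ (a vowel) → -of → *afatuof*.
*dahik*: final sound = /k/, a consonant → -a → *dahika*.

afatuof, dahika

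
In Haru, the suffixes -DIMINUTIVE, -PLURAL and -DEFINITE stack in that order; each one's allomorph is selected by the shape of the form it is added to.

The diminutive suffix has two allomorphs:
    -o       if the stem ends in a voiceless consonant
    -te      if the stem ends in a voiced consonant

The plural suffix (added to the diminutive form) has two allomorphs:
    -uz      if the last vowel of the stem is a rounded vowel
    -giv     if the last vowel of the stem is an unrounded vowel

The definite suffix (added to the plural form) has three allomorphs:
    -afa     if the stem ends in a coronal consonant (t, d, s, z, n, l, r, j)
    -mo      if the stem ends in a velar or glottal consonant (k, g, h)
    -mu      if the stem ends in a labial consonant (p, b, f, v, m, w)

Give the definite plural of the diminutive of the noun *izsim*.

izsimtegivmu

Since the final consonant of *izsim* is /m/ (voiced), it takes -te, giving *izsimte*.
Since the last vowel of the diminutive form *izsimte* is /e/ (an unrounded vowel), it takes -giv, giving *izsimtegiv*.
The plural form *izsimtegiv*: final consonant = /v/, labial → -mu → *izsimtegivmu*.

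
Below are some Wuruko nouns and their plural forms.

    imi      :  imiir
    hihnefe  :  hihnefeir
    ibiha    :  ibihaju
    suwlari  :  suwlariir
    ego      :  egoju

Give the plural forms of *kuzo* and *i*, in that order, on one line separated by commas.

kuzoju, iir

The pattern is front/back vowel harmony: -ir when the last vowel of the stem is a front vowel (*imi*, *hihnefe*, *suwlari*); -ju when the last vowel of the stem is a back vowel (*ibiha*, *ego*).
The last vowel of *kuzo* is /o/, which is a back vowel, so the suffix is -ju, giving *kuzoju*.
Since the last vowel of *i* is /i/ (a front vowel), it takes -ir, giving *iir*.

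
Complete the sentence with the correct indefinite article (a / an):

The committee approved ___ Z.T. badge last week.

The indefinite article is chosen by the initial *sound* of the following word, not its spelling.
The initialism *Z.T.* is read letter by letter; the first letter, Z, is pronounced /ziː/, which begins with a consonant sound.
So the article is *a*: The committee approved a Z.T. badge last week.

a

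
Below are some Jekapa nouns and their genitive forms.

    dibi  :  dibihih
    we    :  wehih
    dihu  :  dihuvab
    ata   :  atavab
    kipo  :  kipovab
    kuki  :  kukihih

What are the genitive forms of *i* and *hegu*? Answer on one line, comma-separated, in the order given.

ihih, heguvab

Looking at the last vowel of each stem: -hih when the last vowel of the stem is a front vowel (*dibi*, *we*, *kuki*); -vab when the last vowel of the stem is a back vowel (*dihu*, *ata*, *kipo*).
*i*: last vowel = /i/, a front vowel → -hih → *ihih*.
*hegu*: last vowel = /u/, a back vowel → -vab → *heguvab*.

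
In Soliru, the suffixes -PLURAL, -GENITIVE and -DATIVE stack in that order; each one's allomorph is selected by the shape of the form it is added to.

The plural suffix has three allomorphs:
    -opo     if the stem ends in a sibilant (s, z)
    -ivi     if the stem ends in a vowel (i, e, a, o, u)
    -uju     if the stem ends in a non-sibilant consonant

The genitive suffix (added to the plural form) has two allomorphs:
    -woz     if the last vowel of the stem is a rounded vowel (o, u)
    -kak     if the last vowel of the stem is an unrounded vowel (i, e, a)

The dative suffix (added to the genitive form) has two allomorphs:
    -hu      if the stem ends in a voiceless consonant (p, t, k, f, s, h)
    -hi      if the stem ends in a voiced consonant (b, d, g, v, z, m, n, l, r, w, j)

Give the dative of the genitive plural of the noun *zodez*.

*zodez* — final sound /z/ (a sibilant) → -opo → *zodezopo*.
Since the last vowel of the plural form *zodezopo* is /o/ (a rounded vowel), it takes -woz, giving *zodezopowoz*.
Since the final consonant of the genitive form *zodezopowoz* is /z/ (voiced), it takes -hi, giving *zodezopowozhi*.

zodezopowozhi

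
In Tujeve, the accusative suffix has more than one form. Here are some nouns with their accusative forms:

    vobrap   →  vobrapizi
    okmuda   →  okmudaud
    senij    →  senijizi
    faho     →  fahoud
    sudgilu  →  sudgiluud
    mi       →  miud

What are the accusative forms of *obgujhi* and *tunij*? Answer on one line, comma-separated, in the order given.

obgujhiud, tunijizi

The alternation tracks the final sound of the stem — -izi when the stem ends in a consonant (*vobrap*, *senij*); -ud when the stem ends in a vowel (*okmuda*, *faho*, *sudgilu*, *mi*).
*obgujhi*: final sound = /i/, a vowel → -ud → *obgujhiud*.
The final sound of *tunij* is /j/, which is a consonant, so the suffix is -izi, giving *tunijizi*.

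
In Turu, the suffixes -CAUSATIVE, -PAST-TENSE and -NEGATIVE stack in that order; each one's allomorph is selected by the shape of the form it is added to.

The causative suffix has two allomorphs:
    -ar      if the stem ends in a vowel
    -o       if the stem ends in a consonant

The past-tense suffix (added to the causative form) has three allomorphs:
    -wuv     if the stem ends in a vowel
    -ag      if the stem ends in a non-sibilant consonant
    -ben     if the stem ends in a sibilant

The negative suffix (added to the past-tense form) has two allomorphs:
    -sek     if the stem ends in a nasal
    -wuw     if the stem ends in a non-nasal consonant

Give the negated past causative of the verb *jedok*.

*jedok*: final sound = /k/, a consonant → -o → *jedoko*.
The causative form *jedoko*: final sound = /o/, a vowel → -wuv → *jedokowuv*.
The past-tense form *jedokowuv*: final consonant = /v/, non-nasal → -wuw → *jedokowuvwuw*.

jedokowuvwuw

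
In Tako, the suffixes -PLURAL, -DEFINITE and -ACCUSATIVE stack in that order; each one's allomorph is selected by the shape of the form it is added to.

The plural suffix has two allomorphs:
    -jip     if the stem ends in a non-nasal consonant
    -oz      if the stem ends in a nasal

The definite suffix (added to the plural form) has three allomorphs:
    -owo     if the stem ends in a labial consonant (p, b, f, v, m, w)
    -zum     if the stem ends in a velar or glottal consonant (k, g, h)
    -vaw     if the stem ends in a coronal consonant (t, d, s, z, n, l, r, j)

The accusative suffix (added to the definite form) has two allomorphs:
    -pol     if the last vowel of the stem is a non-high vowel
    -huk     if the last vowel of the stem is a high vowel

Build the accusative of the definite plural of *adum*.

adumozvawpol

Since the final consonant of *adum* is /m/ (a nasal), it takes -oz, giving *adumoz*.
Since the final consonant of the plural form *adumoz* is /z/ (coronal), it takes -vaw, giving *adumozvaw*.
The definite form *adumozvaw* — last vowel /a/ (a non-high vowel) → -pol → *adumozvawpol*.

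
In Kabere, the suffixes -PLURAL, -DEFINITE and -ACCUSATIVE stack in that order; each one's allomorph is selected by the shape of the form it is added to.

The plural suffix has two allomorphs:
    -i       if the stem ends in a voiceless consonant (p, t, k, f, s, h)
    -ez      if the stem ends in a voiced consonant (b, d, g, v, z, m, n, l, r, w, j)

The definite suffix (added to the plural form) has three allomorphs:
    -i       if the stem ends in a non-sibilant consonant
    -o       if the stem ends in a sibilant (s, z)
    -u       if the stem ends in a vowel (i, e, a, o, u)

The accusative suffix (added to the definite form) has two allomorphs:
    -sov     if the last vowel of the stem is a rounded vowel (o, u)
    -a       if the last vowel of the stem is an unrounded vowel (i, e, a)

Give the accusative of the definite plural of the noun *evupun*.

The final consonant of *evupun* is /n/, which is voiced, so the plural suffix is -ez, giving *evupunez*.
The final sound of the plural form *evupunez* is /z/, which is a sibilant, so the definite suffix is -o, giving *evupunezo*.
Since the last vowel of the definite form *evupunezo* is /o/ (a rounded vowel), it takes -sov, giving *evupunezosov*.

evupunezosov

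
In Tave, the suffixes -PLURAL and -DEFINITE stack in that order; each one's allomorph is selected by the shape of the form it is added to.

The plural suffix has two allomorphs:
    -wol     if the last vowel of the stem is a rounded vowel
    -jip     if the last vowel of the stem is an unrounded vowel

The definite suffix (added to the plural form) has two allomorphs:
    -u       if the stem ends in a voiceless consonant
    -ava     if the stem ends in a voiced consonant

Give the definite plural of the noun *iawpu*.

iawpuwolava

Since the last vowel of *iawpu* is /u/ (a rounded vowel), it takes -wol, giving *iawpuwol*.
The plural form *iawpuwol*: final consonant = /l/, voiced → -ava → *iawpuwolava*.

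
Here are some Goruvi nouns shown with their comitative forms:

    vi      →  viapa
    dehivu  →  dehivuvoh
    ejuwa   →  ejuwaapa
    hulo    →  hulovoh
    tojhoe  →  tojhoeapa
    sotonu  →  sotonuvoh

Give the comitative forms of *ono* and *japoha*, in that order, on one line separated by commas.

The alternation tracks the last vowel of the stem — -voh when the last vowel of the stem is a rounded vowel (*dehivu*, *hulo*, *sotonu*); -apa when the last vowel of the stem is an unrounded vowel (*vi*, *ejuwa*, *tojhoe*).
*ono*: last vowel = /o/, a rounded vowel → -voh → *onovoh*.
*japoha* — last vowel /a/ (an unrounded vowel) → -apa → *japohaapa*.

onovoh, japohaapa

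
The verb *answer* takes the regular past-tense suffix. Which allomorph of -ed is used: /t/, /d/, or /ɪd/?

/d/

The stem *answer* ends in a voiced sound other than /d/.
The -ed suffix is realized as /ɪd/ after /t, d/; as /t/ after other voiceless consonants; and as /d/ after other voiced sounds.
So -ed on *answer* is pronounced /d/.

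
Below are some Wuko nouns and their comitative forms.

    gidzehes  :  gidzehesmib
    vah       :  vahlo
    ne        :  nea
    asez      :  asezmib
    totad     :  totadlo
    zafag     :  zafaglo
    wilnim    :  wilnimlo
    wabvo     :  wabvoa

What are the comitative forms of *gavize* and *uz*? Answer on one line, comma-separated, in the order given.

Looking at the final sound of each stem: -mib when the stem ends in a sibilant (*gidzehes*, *asez*); -lo when the stem ends in a non-sibilant consonant (*vah*, *totad*, *zafag*, *wilnim*); -a when the stem ends in a vowel (*ne*, *wabvo*).
*gavize* — final sound /e/ (a vowel) → -a → *gavizea*.
*uz* — final sound /z/ (a sibilant) → -mib → *uzmib*.

gavizea, uzmib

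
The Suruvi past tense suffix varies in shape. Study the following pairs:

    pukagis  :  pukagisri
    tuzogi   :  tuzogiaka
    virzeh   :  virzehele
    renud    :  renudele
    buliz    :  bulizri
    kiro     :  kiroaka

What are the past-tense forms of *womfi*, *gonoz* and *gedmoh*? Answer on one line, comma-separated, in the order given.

womfiaka, gonozri, gedmohele

The suffix is conditioned by the final sound: -ri when the stem ends in a sibilant (*pukagis*, *buliz*); -ele when the stem ends in a non-sibilant consonant (*virzeh*, *renud*); -aka when the stem ends in a vowel (*tuzogi*, *kiro*).
*womfi*: final sound = /i/, a vowel → -aka → *womfiaka*.
Since the final sound of *gonoz* is /z/ (a sibilant), it takes -ri, giving *gonozri*.
The final sound of *gedmoh* is /h/, which is a non-sibilant consonant, so the suffix is -ele, giving *gedmohele*.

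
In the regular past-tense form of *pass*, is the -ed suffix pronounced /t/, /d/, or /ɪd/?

/t/

The stem *pass* ends in a voiceless consonant other than /t/.
The -ed suffix is realized as /ɪd/ after /t, d/; as /t/ after other voiceless consonants; and as /d/ after other voiced sounds.
So -ed on *pass* is pronounced /t/.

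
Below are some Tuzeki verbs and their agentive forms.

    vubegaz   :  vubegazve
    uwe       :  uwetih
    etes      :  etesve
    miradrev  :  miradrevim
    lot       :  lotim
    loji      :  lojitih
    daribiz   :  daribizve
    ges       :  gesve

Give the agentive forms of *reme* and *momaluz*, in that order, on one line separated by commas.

The suffix is conditioned by the final sound: -ve when the stem ends in a sibilant (*vubegaz*, *etes*, *daribiz*, *ges*); -im when the stem ends in a non-sibilant consonant (*miradrev*, *lot*); -tih when the stem ends in a vowel (*uwe*, *loji*).
Since the final sound of *reme* is /e/ (a vowel), it takes -tih, giving *remetih*.
*momaluz* — final sound /z/ (a sibilant) → -ve → *momaluzve*.

remetih, momaluzve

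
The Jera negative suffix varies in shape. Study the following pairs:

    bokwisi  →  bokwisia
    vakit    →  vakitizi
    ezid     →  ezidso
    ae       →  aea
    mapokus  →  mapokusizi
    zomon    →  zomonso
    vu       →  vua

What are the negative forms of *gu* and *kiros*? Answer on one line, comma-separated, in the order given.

gua, kirosizi

Looking at the final sound of each stem: -izi when the stem ends in a voiceless consonant (*vakit*, *mapokus*); -so when the stem ends in a voiced consonant (*ezid*, *zomon*); -a when the stem ends in a vowel (*bokwisi*, *ae*, *vu*).
Since the final sound of *gu* is /u/ (a vowel), it takes -a, giving *gua*.
*kiros*: final sound = /s/, a voiceless consonant → -izi → *kirosizi*.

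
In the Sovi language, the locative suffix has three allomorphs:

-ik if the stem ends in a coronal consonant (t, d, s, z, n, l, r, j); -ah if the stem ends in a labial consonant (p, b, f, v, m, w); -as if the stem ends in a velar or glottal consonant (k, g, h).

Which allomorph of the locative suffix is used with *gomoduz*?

-ik

Since the final consonant of *gomoduz* is /z/ (coronal), it takes -ik.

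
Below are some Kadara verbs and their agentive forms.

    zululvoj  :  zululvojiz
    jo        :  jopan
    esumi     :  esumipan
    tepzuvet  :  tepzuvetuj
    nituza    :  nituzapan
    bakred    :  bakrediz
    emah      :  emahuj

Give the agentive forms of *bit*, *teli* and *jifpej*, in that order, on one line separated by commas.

Looking at the final sound of each stem: -uj when the stem ends in a voiceless consonant (*tepzuvet*, *emah*); -iz when the stem ends in a voiced consonant (*zululvoj*, *bakred*); -pan when the stem ends in a vowel (*jo*, *esumi*, *nituza*).
*bit*: final sound = /t/, a voiceless consonant → -uj → *bituj*.
Since the final sound of *teli* is /i/ (a vowel), it takes -pan, giving *telipan*.
*jifpej*: final sound = /j/, a voiced consonant → -iz → *jifpejiz*.

bituj, telipan, jifpejiz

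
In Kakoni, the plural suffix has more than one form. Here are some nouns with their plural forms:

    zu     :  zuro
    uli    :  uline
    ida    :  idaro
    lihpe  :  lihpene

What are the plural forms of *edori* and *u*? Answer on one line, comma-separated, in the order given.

The pattern is front/back vowel harmony: -ne when the last vowel of the stem is a front vowel (*uli*, *lihpe*); -ro when the last vowel of the stem is a back vowel (*zu*, *ida*).
The last vowel of *edori* is /i/, which is a front vowel, so the suffix is -ne, giving *edorine*.
Since the last vowel of *u* is /u/ (a back vowel), it takes -ro, giving *uro*.

edorine, uro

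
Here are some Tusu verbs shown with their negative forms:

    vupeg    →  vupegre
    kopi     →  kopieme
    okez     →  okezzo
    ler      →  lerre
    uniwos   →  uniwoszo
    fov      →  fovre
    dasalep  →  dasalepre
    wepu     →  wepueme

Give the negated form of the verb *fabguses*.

The suffix is conditioned by the final sound: -zo when the stem ends in a sibilant (*okez*, *uniwos*); -re when the stem ends in a non-sibilant consonant (*vupeg*, *ler*, *fov*, *dasalep*); -eme when the stem ends in a vowel (*kopi*, *wepu*).
The final sound of *fabguses* is /s/, which is a sibilant, so the suffix is -zo, giving *fabguseszo*.

fabguseszo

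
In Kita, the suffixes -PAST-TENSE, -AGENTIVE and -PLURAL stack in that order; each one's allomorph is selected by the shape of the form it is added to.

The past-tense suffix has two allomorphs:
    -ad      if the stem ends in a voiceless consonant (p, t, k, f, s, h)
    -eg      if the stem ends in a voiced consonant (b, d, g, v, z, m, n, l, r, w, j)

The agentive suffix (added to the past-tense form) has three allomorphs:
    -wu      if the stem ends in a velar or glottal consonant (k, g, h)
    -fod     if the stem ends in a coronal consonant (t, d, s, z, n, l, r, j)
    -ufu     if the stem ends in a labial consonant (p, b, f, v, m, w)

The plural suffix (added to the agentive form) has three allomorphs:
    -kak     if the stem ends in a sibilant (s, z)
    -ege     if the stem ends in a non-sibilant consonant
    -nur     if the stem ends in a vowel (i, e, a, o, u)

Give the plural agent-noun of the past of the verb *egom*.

The final consonant of *egom* is /m/, which is voiced, so the past-tense suffix is -eg, giving *egomeg*.
The past-tense form *egomeg* — final consonant /g/ (velar/glottal) → -wu → *egomegwu*.
The agentive form *egomegwu* — final sound /u/ (a vowel) → -nur → *egomegwunur*.

egomegwunur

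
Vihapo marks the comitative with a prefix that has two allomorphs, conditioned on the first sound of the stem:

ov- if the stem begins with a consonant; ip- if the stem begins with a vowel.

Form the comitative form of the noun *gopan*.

ovgopan

The first sound of *gopan* is /g/, which is a consonant, so the prefix is ov-, giving *ovgopan*.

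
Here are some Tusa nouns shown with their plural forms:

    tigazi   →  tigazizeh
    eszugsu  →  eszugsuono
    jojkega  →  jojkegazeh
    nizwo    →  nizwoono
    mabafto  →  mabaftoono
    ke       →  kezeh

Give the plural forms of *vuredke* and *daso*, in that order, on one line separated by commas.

vuredkezeh, dasoono

The alternation tracks the last vowel of the stem — -ono when the last vowel of the stem is a rounded vowel (*eszugsu*, *nizwo*, *mabafto*); -zeh when the last vowel of the stem is an unrounded vowel (*tigazi*, *jojkega*, *ke*).
The last vowel of *vuredke* is /e/, which is an unrounded vowel, so the suffix is -zeh, giving *vuredkezeh*.
The last vowel of *daso* is /o/, which is a rounded vowel, so the suffix is -ono, giving *dasoono*.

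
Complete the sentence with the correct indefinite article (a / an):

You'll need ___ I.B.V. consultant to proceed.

an

The indefinite article is chosen by the initial *sound* of the following word, not its spelling.
The initialism *I.B.V.* is read letter by letter; the first letter, I, is pronounced /aɪ/, which begins with a vowel sound.
So the article is *an*: You'll need an I.B.V. consultant to proceed.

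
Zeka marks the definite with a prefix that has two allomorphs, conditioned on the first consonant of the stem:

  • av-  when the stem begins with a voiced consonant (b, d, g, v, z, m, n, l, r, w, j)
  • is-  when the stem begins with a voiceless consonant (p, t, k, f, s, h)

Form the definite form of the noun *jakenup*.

The first consonant of *jakenup* is /j/, which is voiced, so the prefix is av-, giving *avjakenup*.

avjakenup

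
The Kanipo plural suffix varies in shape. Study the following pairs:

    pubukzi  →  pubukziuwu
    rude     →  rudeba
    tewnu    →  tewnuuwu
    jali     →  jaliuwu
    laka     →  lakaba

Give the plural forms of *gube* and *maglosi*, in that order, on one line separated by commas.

gubeba, maglosiuwu

Looking at the last vowel of each stem: -uwu when the last vowel of the stem is a high vowel (*pubukzi*, *tewnu*, *jali*); -ba when the last vowel of the stem is a non-high vowel (*rude*, *laka*).
The last vowel of *gube* is /e/, which is a non-high vowel, so the suffix is -ba, giving *gubeba*.
The last vowel of *maglosi* is /i/, which is a high vowel, so the suffix is -uwu, giving *maglosiuwu*.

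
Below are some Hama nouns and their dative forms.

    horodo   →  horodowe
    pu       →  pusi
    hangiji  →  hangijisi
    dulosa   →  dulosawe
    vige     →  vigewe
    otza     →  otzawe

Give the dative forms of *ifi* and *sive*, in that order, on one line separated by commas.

Looking at the last vowel of each stem: -si when the last vowel of the stem is a high vowel (*pu*, *hangiji*); -we when the last vowel of the stem is a non-high vowel (*horodo*, *dulosa*, *vige*, *otza*).
The last vowel of *ifi* is /i/, which is a high vowel, so the suffix is -si, giving *ifisi*.
Since the last vowel of *sive* is /e/ (a non-high vowel), it takes -we, giving *sivewe*.

ifisi, sivewe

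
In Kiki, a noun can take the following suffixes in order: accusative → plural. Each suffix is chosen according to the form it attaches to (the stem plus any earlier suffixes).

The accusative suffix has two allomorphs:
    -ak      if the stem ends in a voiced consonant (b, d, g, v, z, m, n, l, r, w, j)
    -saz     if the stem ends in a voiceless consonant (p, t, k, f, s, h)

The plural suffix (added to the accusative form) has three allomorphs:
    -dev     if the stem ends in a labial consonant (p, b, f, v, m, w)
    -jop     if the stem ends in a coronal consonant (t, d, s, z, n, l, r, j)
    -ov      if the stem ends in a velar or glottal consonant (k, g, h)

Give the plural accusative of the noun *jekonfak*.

jekonfaksazjop

Since the final consonant of *jekonfak* is /k/ (voiceless), it takes -saz, giving *jekonfaksaz*.
The accusative form *jekonfaksaz* — final consonant /z/ (coronal) → -jop → *jekonfaksazjop*.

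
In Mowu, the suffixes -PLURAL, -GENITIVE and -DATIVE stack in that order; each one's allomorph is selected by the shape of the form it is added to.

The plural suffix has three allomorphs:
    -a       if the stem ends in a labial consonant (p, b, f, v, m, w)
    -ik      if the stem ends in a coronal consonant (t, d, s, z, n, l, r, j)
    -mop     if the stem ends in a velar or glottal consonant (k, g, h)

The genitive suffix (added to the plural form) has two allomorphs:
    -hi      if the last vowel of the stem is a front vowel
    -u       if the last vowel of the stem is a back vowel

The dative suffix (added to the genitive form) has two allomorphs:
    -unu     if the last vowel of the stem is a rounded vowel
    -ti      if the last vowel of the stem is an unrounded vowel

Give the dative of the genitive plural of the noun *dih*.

dihmopuunu

The final consonant of *dih* is /h/, which is velar/glottal, so the plural suffix is -mop, giving *dihmop*.
The last vowel of the plural form *dihmop* is /o/, which is a back vowel, so the genitive suffix is -u, giving *dihmopu*.
The genitive form *dihmopu* — last vowel /u/ (a rounded vowel) → -unu → *dihmopuunu*.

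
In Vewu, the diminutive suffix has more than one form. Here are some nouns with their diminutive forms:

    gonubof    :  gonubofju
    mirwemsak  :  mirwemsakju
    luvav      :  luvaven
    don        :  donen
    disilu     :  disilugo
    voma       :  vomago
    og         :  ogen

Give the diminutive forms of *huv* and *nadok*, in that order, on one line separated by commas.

The suffix is conditioned by the final sound: -ju when the stem ends in a voiceless consonant (*gonubof*, *mirwemsak*); -en when the stem ends in a voiced consonant (*luvav*, *don*, *og*); -go when the stem ends in a vowel (*disilu*, *voma*).
Since the final sound of *huv* is /v/ (a voiced consonant), it takes -en, giving *huven*.
*nadok* — final sound /k/ (a voiceless consonant) → -ju → *nadokju*.

huven, nadokju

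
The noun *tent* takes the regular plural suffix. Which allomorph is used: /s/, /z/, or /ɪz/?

The stem *tent* ends in a voiceless non-sibilant consonant.
The plural suffix surfaces as /ɪz/ after sibilants, /s/ after other voiceless consonants, and /z/ after other voiced sounds.
So the plural -s on *tent* is pronounced /s/.

/s/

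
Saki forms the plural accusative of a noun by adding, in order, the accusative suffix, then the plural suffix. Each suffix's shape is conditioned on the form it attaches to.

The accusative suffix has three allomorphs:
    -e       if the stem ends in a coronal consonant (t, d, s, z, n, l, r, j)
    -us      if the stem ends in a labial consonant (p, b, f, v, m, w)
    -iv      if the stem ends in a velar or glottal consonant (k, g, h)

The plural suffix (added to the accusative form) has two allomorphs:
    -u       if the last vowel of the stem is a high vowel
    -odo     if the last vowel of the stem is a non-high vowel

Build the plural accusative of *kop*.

kopusu

*kop*: final consonant = /p/, labial → -us → *kopus*.
The accusative form *kopus* — last vowel /u/ (a high vowel) → -u → *kopusu*.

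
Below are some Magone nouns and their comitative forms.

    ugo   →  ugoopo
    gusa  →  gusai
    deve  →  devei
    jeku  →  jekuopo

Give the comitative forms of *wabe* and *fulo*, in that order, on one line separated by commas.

Looking at the last vowel of each stem: -opo when the last vowel of the stem is a rounded vowel (*ugo*, *jeku*); -i when the last vowel of the stem is an unrounded vowel (*gusa*, *deve*).
*wabe*: last vowel = /e/, an unrounded vowel → -i → *wabei*.
*fulo* — last vowel /o/ (a rounded vowel) → -opo → *fuloopo*.

wabei, fuloopo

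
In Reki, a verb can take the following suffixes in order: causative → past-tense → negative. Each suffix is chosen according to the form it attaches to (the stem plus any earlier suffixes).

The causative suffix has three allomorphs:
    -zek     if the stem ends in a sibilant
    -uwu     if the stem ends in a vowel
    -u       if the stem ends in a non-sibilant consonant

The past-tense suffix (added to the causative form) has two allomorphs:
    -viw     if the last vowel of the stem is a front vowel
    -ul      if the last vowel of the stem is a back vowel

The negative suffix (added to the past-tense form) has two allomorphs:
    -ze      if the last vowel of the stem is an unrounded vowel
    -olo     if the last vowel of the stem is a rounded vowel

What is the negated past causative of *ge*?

*ge*: final sound = /e/, a vowel → -uwu → *geuwu*.
The causative form *geuwu*: last vowel = /u/, a back vowel → -ul → *geuwuul*.
Since the last vowel of the past-tense form *geuwuul* is /u/ (a rounded vowel), it takes -olo, giving *geuwuulolo*.

geuwuulolo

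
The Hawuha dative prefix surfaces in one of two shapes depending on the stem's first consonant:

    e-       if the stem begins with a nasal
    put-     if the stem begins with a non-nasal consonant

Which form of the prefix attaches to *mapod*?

e-

The first consonant of *mapod* is /m/, which is a nasal, so the prefix is e-.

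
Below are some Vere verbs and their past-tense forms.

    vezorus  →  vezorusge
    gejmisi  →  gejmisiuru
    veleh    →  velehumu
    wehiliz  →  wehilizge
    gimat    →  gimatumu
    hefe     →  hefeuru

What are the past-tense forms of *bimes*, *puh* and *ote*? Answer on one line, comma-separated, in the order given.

The pattern is sibilance of the final sound: -ge when the stem ends in a sibilant (*vezorus*, *wehiliz*); -umu when the stem ends in a non-sibilant consonant (*veleh*, *gimat*); -uru when the stem ends in a vowel (*gejmisi*, *hefe*).
*bimes* — final sound /s/ (a sibilant) → -ge → *bimesge*.
The final sound of *puh* is /h/, which is a non-sibilant consonant, so the suffix is -umu, giving *puhumu*.
*ote* — final sound /e/ (a vowel) → -uru → *oteuru*.

bimesge, puhumu, oteuru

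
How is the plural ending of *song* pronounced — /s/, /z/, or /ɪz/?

/z/

The stem *song* ends in a voiced non-sibilant sound.
The plural suffix surfaces as /ɪz/ after sibilants, /s/ after other voiceless consonants, and /z/ after other voiced sounds.
So the plural -s on *song* is pronounced /z/.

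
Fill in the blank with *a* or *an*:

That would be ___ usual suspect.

a

The indefinite article is chosen by the initial *sound* of the following word, not its spelling.
*usual* begins with the sound /juː/ (u pronounced /juː/) — a consonant sound.
So the article is *a*: That would be a usual suspect.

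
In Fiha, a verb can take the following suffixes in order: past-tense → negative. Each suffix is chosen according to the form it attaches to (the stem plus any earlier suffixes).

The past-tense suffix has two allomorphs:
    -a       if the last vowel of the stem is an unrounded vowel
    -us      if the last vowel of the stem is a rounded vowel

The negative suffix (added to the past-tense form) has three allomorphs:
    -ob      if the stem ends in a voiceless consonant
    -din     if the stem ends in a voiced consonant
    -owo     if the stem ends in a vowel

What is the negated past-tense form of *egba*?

The last vowel of *egba* is /a/, which is an unrounded vowel, so the past-tense suffix is -a, giving *egbaa*.
The final sound of the past-tense form *egbaa* is /a/, which is a vowel, so the negative suffix is -owo, giving *egbaaowo*.

egbaaowo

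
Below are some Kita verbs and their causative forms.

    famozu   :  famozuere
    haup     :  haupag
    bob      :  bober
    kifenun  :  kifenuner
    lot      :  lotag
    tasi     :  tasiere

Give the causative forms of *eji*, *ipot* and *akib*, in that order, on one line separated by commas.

ejiere, ipotag, akiber

Looking at the final sound of each stem: -ag when the stem ends in a voiceless consonant (*haup*, *lot*); -er when the stem ends in a voiced consonant (*bob*, *kifenun*); -ere when the stem ends in a vowel (*famozu*, *tasi*).
*eji*: final sound = /i/, a vowel → -ere → *ejiere*.
Since the final sound of *ipot* is /t/ (a voiceless consonant), it takes -ag, giving *ipotag*.
*akib*: final sound = /b/, a voiced consonant → -er → *akiber*.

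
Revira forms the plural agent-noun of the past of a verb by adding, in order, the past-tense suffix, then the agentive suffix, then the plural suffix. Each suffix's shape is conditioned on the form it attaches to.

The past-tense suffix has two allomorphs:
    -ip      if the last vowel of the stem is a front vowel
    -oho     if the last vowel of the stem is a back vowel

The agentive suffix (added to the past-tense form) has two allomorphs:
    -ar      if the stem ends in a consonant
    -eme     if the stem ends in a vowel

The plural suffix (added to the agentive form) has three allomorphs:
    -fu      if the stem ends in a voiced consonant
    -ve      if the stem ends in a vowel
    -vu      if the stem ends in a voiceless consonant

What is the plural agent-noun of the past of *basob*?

basobohoemeve

*basob*: last vowel = /o/, a back vowel → -oho → *basoboho*.
The final sound of the past-tense form *basoboho* is /o/, which is a vowel, so the agentive suffix is -eme, giving *basobohoeme*.
The final sound of the agentive form *basobohoeme* is /e/, which is a vowel, so the plural suffix is -ve, giving *basobohoemeve*.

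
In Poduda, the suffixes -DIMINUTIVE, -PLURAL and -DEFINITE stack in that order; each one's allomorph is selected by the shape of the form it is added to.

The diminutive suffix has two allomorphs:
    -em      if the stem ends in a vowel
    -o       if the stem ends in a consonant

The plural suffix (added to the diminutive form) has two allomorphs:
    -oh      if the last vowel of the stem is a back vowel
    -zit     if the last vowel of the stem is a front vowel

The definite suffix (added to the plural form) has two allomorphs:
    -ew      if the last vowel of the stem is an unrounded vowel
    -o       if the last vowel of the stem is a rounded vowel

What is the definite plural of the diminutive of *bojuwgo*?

bojuwgoemzitew

Since the final sound of *bojuwgo* is /o/ (a vowel), it takes -em, giving *bojuwgoem*.
Since the last vowel of the diminutive form *bojuwgoem* is /e/ (a front vowel), it takes -zit, giving *bojuwgoemzit*.
Since the last vowel of the plural form *bojuwgoemzit* is /i/ (an unrounded vowel), it takes -ew, giving *bojuwgoemzitew*.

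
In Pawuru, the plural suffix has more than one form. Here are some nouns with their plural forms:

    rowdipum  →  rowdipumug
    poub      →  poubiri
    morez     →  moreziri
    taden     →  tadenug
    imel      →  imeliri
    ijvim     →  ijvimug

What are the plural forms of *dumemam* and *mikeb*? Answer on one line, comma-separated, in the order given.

Looking at the final consonant of each stem: -ug when the stem ends in a nasal (*rowdipum*, *taden*, *ijvim*); -iri when the stem ends in a non-nasal consonant (*poub*, *morez*, *imel*).
*dumemam*: final consonant = /m/, a nasal → -ug → *dumemamug*.
*mikeb*: final consonant = /b/, non-nasal → -iri → *mikebiri*.

dumemamug, mikebiri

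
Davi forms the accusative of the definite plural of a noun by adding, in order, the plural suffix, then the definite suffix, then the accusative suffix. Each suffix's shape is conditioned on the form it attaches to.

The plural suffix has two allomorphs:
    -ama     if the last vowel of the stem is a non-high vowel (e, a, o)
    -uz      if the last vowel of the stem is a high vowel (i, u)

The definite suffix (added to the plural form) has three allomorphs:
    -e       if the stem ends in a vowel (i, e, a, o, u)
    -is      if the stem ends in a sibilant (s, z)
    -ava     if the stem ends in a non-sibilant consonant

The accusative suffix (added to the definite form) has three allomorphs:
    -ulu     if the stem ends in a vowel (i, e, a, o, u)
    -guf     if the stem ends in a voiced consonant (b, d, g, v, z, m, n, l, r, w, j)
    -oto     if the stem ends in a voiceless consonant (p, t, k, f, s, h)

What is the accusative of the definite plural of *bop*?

*bop* — last vowel /o/ (a non-high vowel) → -ama → *bopama*.
The plural form *bopama* — final sound /a/ (a vowel) → -e → *bopamae*.
The final sound of the definite form *bopamae* is /e/, which is a vowel, so the accusative suffix is -ulu, giving *bopamaeulu*.

bopamaeulu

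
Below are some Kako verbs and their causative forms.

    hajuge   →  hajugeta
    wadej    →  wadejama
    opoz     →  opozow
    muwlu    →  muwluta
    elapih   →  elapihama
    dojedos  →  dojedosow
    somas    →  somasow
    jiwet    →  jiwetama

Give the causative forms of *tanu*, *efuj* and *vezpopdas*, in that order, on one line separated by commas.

tanuta, efujama, vezpopdasow

Looking at the final sound of each stem: -ow when the stem ends in a sibilant (*opoz*, *dojedos*, *somas*); -ama when the stem ends in a non-sibilant consonant (*wadej*, *elapih*, *jiwet*); -ta when the stem ends in a vowel (*hajuge*, *muwlu*).
*tanu*: final sound = /u/, a vowel → -ta → *tanuta*.
Since the final sound of *efuj* is /j/ (a non-sibilant consonant), it takes -ama, giving *efujama*.
*vezpopdas* — final sound /s/ (a sibilant) → -ow → *vezpopdasow*.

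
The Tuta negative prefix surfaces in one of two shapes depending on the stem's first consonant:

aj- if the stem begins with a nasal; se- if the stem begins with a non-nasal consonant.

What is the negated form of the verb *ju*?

seju

*ju* — first consonant /j/ (non-nasal) → se- → *seju*.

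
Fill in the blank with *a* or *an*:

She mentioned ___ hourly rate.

The indefinite article is chosen by the initial *sound* of the following word, not its spelling.
*hourly* begins with the sound /aʊ/ (silent h) — a vowel sound.
So the article is *an*: She mentioned an hourly rate.

an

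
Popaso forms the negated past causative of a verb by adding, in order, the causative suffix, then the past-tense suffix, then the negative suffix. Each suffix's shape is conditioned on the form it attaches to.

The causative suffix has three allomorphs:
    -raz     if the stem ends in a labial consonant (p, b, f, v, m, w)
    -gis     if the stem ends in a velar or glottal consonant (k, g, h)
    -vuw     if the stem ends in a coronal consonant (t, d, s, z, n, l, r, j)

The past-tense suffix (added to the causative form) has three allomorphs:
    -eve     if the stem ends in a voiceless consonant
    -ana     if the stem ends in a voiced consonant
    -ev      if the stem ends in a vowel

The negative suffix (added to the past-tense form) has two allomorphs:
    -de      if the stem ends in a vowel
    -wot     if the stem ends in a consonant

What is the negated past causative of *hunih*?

The final consonant of *hunih* is /h/, which is velar/glottal, so the causative suffix is -gis, giving *hunihgis*.
The causative form *hunihgis*: final sound = /s/, a voiceless consonant → -eve → *hunihgiseve*.
The final sound of the past-tense form *hunihgiseve* is /e/, which is a vowel, so the negative suffix is -de, giving *hunihgisevede*.

hunihgisevede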